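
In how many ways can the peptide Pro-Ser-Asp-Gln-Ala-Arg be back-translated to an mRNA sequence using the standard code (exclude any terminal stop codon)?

Pro: 4 codons.
Ser: 6 codons.
Asp: 2 codons.
Gln: 2 codons.
Ala: 4 codons.
Arg: 6 codons.
4 × 6 × 2 × 2 × 4 × 6 = 2304.

2304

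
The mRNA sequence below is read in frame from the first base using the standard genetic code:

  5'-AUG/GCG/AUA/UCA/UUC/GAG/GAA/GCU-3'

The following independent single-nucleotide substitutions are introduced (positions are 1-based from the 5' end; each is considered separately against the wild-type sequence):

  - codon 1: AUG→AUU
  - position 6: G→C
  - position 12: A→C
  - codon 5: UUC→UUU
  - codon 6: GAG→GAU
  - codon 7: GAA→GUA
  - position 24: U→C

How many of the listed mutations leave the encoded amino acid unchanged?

4

Codon 1: AUG (Met) → AUU (Ile) — missense.
Codon 2: GCG (Ala) → GCC (Ala) — synonymous.
Codon 4: UCA (Ser) → UCC (Ser) — synonymous.
Codon 5: UUC (Phe) → UUU (Phe) — synonymous.
Codon 6: GAG (Glu) → GAU (Asp) — missense.
Codon 7: GAA (Glu) → GUA (Val) — missense.
Codon 8: GCU (Ala) → GCC (Ala) — synonymous.
Synonymous: 4 of 7.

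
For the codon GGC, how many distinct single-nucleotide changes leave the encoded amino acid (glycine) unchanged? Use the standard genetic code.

3

Position 1: none → 0 synonymous.
Position 2: none → 0 synonymous.
Position 3: GGU, GGA, GGG → 3 synonymous.
Total: 0 + 0 + 3 = 3.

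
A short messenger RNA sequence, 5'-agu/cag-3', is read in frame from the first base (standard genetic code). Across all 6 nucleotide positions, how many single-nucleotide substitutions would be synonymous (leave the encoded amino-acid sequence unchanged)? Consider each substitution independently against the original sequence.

Codon 1 (AGU, Ser): 1 synonymous substitution.
Codon 2 (CAG, Gln): 1 synonymous substitution.
Total: 1 + 1 = 2.

2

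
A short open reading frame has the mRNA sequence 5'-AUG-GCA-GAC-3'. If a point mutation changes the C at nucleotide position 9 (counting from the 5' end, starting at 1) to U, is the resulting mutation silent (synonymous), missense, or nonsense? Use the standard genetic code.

Position 9 falls in codon 3: GAC → Asp.
After the substitution the codon is GAU → Asp.
Both encode Asp, so the change is synonymous.

silent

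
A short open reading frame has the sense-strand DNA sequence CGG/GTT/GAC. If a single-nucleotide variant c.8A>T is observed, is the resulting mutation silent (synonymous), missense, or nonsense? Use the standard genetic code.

missense

Position 8 falls in codon 3: GAC → Asp.
After the substitution the codon is GTC → Val.
Asp ≠ Val, so this is a missense mutation.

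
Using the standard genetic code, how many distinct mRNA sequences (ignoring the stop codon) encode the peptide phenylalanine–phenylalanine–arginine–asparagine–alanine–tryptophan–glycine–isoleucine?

2304

Phe: 2 codons.
Phe: 2 codons.
Arg: 6 codons.
Asn: 2 codons.
Ala: 4 codons.
Trp: 1 codon.
Gly: 4 codons.
Ile: 3 codons.
2 × 2 × 6 × 2 × 4 × 1 × 4 × 3 = 2304.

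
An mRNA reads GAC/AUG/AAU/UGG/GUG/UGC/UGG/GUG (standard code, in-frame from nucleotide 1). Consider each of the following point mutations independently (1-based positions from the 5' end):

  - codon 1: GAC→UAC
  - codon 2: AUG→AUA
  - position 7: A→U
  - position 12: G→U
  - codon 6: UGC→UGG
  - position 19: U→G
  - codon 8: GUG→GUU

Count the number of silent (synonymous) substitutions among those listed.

1

Codon 1: GAC (Asp) → UAC (Tyr) — missense.
Codon 2: AUG (Met) → AUA (Ile) — missense.
Codon 3: AAU (Asn) → UAU (Tyr) — missense.
Codon 4: UGG (Trp) → UGU (Cys) — missense.
Codon 6: UGC (Cys) → UGG (Trp) — missense.
Codon 7: UGG (Trp) → GGG (Gly) — missense.
Codon 8: GUG (Val) → GUU (Val) — synonymous.
Synonymous: 1 of 7.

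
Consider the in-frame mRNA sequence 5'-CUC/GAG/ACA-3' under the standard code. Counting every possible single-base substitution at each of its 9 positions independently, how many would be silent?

7

Codon 1 (CUC, Leu): 3 synonymous substitutions.
Codon 2 (GAG, Glu): 1 synonymous substitution.
Codon 3 (ACA, Thr): 3 synonymous substitutions.
Total: 3 + 1 + 3 = 7.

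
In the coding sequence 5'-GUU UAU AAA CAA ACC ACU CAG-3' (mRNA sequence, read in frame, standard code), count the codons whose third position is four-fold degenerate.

Codon 1 GUU (Val): third position 4-fold.
Codon 2 UAU (Tyr): third position 2-fold.
Codon 3 AAA (Lys): third position 2-fold.
Codon 4 CAA (Gln): third position 2-fold.
Codon 5 ACC (Thr): third position 4-fold.
Codon 6 ACU (Thr): third position 4-fold.
Codon 7 CAG (Gln): third position 2-fold.
Four-fold degenerate third positions: 3.

3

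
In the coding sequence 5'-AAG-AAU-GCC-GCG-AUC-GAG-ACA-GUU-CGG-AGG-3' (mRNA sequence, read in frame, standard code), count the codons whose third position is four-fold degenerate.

Codon 1 AAG (Lys): third position 2-fold.
Codon 2 AAU (Asn): third position 2-fold.
Codon 3 GCC (Ala): third position 4-fold.
Codon 4 GCG (Ala): third position 4-fold.
Codon 5 AUC (Ile): third position 3-fold.
Codon 6 GAG (Glu): third position 2-fold.
Codon 7 ACA (Thr): third position 4-fold.
Codon 8 GUU (Val): third position 4-fold.
Codon 9 CGG (Arg): third position 4-fold.
Codon 10 AGG (Arg): third position 2-fold.
Four-fold degenerate third positions: 5.

5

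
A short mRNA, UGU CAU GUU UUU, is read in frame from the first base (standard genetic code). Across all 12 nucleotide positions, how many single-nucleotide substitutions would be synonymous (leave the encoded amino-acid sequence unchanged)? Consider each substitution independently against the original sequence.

6

Codon 1 (UGU, Cys): 1 synonymous substitution.
Codon 2 (CAU, His): 1 synonymous substitution.
Codon 3 (GUU, Val): 3 synonymous substitutions.
Codon 4 (UUU, Phe): 1 synonymous substitution.
Total: 1 + 1 + 3 + 1 = 6.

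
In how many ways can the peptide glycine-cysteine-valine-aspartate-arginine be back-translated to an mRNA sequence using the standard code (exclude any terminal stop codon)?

Gly: 4 codons.
Cys: 2 codons.
Val: 4 codons.
Asp: 2 codons.
Arg: 6 codons.
4 × 2 × 4 × 2 × 6 = 384.

384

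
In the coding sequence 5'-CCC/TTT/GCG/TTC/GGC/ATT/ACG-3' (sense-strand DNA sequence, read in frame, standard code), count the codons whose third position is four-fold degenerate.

Codon 1 CCC (Pro): third position 4-fold.
Codon 2 TTT (Phe): third position 2-fold.
Codon 3 GCG (Ala): third position 4-fold.
Codon 4 TTC (Phe): third position 2-fold.
Codon 5 GGC (Gly): third position 4-fold.
Codon 6 ATT (Ile): third position 3-fold.
Codon 7 ACG (Thr): third position 4-fold.
Four-fold degenerate third positions: 4.

4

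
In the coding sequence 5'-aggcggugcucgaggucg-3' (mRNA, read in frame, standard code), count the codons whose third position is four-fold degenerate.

Codon 1 AGG (Arg): third position 2-fold.
Codon 2 CGG (Arg): third position 4-fold.
Codon 3 UGC (Cys): third position 2-fold.
Codon 4 UCG (Ser): third position 4-fold.
Codon 5 AGG (Arg): third position 2-fold.
Codon 6 UCG (Ser): third position 4-fold.
Four-fold degenerate third positions: 3.

3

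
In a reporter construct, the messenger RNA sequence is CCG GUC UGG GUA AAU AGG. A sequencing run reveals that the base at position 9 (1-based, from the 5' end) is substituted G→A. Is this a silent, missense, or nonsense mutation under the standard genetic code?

Position 9 falls in codon 3: UGG → Trp.
After the substitution the codon is UGA → Stop.
The new codon is a stop codon, so this is a nonsense mutation.

nonsense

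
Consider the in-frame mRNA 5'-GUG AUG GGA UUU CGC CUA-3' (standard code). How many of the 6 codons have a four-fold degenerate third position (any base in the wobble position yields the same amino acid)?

Codon 1 GUG (Val): third position 4-fold.
Codon 2 AUG (Met): third position 1-fold.
Codon 3 GGA (Gly): third position 4-fold.
Codon 4 UUU (Phe): third position 2-fold.
Codon 5 CGC (Arg): third position 4-fold.
Codon 6 CUA (Leu): third position 4-fold.
Four-fold degenerate third positions: 4.

4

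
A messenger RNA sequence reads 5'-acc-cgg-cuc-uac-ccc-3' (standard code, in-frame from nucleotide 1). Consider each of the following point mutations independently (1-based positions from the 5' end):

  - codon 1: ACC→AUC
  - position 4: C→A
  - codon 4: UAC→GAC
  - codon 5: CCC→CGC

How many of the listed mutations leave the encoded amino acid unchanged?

1

Codon 1: ACC (Thr) → AUC (Ile) — missense.
Codon 2: CGG (Arg) → AGG (Arg) — synonymous.
Codon 4: UAC (Tyr) → GAC (Asp) — missense.
Codon 5: CCC (Pro) → CGC (Arg) — missense.
Synonymous: 1 of 4.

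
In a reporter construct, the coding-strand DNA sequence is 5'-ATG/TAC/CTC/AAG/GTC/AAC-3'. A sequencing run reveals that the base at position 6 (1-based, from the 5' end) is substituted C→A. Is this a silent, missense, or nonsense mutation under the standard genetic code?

Position 6 falls in codon 2: TAC → Tyr.
After the substitution the codon is TAA → Stop.
The new codon is a stop codon, so this is a nonsense mutation.

nonsense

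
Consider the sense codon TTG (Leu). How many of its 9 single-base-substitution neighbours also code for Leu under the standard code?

2

Position 1: CTG → 1 synonymous.
Position 2: none → 0 synonymous.
Position 3: TTA → 1 synonymous.
Total: 1 + 0 + 1 = 2.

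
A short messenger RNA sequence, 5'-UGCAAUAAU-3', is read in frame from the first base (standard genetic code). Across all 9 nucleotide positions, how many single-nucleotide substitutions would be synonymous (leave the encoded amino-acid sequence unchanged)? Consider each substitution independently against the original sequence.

Codon 1 (UGC, Cys): 1 synonymous substitution.
Codon 2 (AAU, Asn): 1 synonymous substitution.
Codon 3 (AAU, Asn): 1 synonymous substitution.
Total: 1 + 1 + 1 = 3.

3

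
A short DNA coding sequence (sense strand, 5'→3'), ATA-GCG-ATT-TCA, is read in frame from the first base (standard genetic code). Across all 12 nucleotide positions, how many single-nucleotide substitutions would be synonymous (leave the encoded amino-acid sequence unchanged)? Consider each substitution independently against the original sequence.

10

Codon 1 (ATA, Ile): 2 synonymous substitutions.
Codon 2 (GCG, Ala): 3 synonymous substitutions.
Codon 3 (ATT, Ile): 2 synonymous substitutions.
Codon 4 (TCA, Ser): 3 synonymous substitutions.
Total: 2 + 3 + 2 + 3 = 10.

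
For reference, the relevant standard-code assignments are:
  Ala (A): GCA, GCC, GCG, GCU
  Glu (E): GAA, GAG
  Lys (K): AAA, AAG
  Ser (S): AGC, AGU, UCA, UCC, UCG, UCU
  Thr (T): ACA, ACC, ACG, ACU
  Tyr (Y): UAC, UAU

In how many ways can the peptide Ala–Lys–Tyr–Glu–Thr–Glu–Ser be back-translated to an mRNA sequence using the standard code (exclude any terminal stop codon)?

Ala: 4 codons.
Lys: 2 codons.
Tyr: 2 codons.
Glu: 2 codons.
Thr: 4 codons.
Glu: 2 codons.
Ser: 6 codons.
4 × 2 × 2 × 2 × 4 × 2 × 6 = 1536.

1536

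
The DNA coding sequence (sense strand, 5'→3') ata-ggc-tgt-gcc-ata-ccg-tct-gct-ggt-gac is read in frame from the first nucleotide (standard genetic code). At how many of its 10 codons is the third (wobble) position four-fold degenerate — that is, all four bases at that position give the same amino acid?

Codon 1 ATA (Ile): third position 3-fold.
Codon 2 GGC (Gly): third position 4-fold.
Codon 3 TGT (Cys): third position 2-fold.
Codon 4 GCC (Ala): third position 4-fold.
Codon 5 ATA (Ile): third position 3-fold.
Codon 6 CCG (Pro): third position 4-fold.
Codon 7 TCT (Ser): third position 4-fold.
Codon 8 GCT (Ala): third position 4-fold.
Codon 9 GGT (Gly): third position 4-fold.
Codon 10 GAC (Asp): third position 2-fold.
Four-fold degenerate third positions: 6.

6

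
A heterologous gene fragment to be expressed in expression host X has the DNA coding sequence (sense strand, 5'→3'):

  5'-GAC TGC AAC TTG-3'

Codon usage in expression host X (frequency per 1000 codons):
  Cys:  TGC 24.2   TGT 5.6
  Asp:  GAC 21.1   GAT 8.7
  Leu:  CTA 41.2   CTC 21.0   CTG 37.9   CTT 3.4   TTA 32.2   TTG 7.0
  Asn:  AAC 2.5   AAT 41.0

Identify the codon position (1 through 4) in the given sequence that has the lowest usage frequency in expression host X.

3

Codon 1 GAC (Asp): 21.1 per 1000.
Codon 2 TGC (Cys): 24.2 per 1000.
Codon 3 AAC (Asn): 2.5 per 1000.
Codon 4 TTG (Leu): 7.0 per 1000.
Lowest frequency is 2.5 at codon 3.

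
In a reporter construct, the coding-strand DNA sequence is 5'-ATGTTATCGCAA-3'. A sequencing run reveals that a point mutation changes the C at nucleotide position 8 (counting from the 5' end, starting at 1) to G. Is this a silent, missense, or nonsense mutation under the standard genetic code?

Position 8 falls in codon 3: TCG → Ser.
After the substitution the codon is TGG → Trp.
Ser ≠ Trp, so this is a missense mutation.

missense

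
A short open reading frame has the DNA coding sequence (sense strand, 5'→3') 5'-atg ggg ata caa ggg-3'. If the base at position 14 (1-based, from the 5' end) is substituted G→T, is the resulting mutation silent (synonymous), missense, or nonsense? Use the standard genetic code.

Position 14 falls in codon 5: GGG → Gly.
After the substitution the codon is GTG → Val.
Gly ≠ Val, so this is a missense mutation.

missense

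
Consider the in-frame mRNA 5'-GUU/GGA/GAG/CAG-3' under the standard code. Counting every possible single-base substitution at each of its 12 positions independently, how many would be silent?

8

Codon 1 (GUU, Val): 3 synonymous substitutions.
Codon 2 (GGA, Gly): 3 synonymous substitutions.
Codon 3 (GAG, Glu): 1 synonymous substitution.
Codon 4 (CAG, Gln): 1 synonymous substitution.
Total: 3 + 3 + 1 + 1 = 8.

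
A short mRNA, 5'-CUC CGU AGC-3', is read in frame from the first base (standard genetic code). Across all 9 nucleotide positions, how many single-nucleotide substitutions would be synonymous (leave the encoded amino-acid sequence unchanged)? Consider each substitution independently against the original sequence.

Codon 1 (CUC, Leu): 3 synonymous substitutions.
Codon 2 (CGU, Arg): 3 synonymous substitutions.
Codon 3 (AGC, Ser): 1 synonymous substitution.
Total: 3 + 3 + 1 = 7.

7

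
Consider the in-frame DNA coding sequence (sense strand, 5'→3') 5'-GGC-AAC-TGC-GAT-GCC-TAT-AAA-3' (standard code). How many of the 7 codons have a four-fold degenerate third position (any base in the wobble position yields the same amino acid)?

2

Codon 1 GGC (Gly): third position 4-fold.
Codon 2 AAC (Asn): third position 2-fold.
Codon 3 TGC (Cys): third position 2-fold.
Codon 4 GAT (Asp): third position 2-fold.
Codon 5 GCC (Ala): third position 4-fold.
Codon 6 TAT (Tyr): third position 2-fold.
Codon 7 AAA (Lys): third position 2-fold.
Four-fold degenerate third positions: 2.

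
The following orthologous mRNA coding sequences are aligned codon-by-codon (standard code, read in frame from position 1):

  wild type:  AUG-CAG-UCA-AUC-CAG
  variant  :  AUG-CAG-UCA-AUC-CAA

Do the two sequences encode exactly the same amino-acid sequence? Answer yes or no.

Codon 1: AUG Met / AUG Met — identical.
Codon 2: CAG Gln / CAG Gln — identical.
Codon 3: UCA Ser / UCA Ser — identical.
Codon 4: AUC Ile / AUC Ile — identical.
Codon 5: CAG Gln / CAA Gln — synonymous.
Nonsynonymous differences: 0 → same protein.

yes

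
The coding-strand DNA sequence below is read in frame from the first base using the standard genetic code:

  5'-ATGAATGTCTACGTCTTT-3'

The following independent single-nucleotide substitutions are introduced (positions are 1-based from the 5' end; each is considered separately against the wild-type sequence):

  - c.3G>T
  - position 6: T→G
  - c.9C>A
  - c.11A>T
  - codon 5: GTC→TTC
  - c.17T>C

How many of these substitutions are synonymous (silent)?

1

Codon 1: ATG (Met) → ATT (Ile) — missense.
Codon 2: AAT (Asn) → AAG (Lys) — missense.
Codon 3: GTC (Val) → GTA (Val) — synonymous.
Codon 4: TAC (Tyr) → TTC (Phe) — missense.
Codon 5: GTC (Val) → TTC (Phe) — missense.
Codon 6: TTT (Phe) → TCT (Ser) — missense.
Synonymous: 1 of 6.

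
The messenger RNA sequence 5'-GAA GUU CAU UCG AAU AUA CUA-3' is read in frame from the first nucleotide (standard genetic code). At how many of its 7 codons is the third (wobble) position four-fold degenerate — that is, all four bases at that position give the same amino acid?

3

Codon 1 GAA (Glu): third position 2-fold.
Codon 2 GUU (Val): third position 4-fold.
Codon 3 CAU (His): third position 2-fold.
Codon 4 UCG (Ser): third position 4-fold.
Codon 5 AAU (Asn): third position 2-fold.
Codon 6 AUA (Ile): third position 3-fold.
Codon 7 CUA (Leu): third position 4-fold.
Four-fold degenerate third positions: 3.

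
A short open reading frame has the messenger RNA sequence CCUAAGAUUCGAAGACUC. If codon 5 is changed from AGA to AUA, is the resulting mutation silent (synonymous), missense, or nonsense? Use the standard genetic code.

missense

Position 14 falls in codon 5: AGA → Arg.
After the substitution the codon is AUA → Ile.
Arg ≠ Ile, so this is a missense mutation.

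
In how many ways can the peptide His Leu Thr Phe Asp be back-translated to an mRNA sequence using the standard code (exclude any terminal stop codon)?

His: 2 codons.
Leu: 6 codons.
Thr: 4 codons.
Phe: 2 codons.
Asp: 2 codons.
2 × 6 × 4 × 2 × 2 = 192.

192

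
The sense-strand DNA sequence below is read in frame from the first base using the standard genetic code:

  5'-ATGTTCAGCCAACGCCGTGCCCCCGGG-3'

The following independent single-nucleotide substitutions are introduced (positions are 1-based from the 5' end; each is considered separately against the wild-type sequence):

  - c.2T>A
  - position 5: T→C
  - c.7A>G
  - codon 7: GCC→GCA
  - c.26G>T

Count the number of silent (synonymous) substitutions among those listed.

1

Codon 1: ATG (Met) → AAG (Lys) — missense.
Codon 2: TTC (Phe) → TCC (Ser) — missense.
Codon 3: AGC (Ser) → GGC (Gly) — missense.
Codon 7: GCC (Ala) → GCA (Ala) — synonymous.
Codon 9: GGG (Gly) → GTG (Val) — missense.
Synonymous: 1 of 5.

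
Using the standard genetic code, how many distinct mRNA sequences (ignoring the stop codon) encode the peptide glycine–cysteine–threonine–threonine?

128

Gly: 4 codons.
Cys: 2 codons.
Thr: 4 codons.
Thr: 4 codons.
4 × 2 × 4 × 4 = 128.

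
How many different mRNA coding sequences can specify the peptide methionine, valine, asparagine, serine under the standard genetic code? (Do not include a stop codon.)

48

Met: 1 codon.
Val: 4 codons.
Asn: 2 codons.
Ser: 6 codons.
1 × 4 × 2 × 6 = 48.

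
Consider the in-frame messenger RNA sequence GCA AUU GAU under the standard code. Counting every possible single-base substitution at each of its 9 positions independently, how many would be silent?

6

Codon 1 (GCA, Ala): 3 synonymous substitutions.
Codon 2 (AUU, Ile): 2 synonymous substitutions.
Codon 3 (GAU, Asp): 1 synonymous substitution.
Total: 3 + 2 + 1 = 6.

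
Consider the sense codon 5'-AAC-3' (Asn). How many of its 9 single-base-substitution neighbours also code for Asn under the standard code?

Position 1: none → 0 synonymous.
Position 2: none → 0 synonymous.
Position 3: AAU → 1 synonymous.
Total: 0 + 0 + 1 = 1.

1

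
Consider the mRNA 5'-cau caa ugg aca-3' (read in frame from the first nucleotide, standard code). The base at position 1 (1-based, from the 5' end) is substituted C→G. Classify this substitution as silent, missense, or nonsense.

Position 1 falls in codon 1: CAU → His.
After the substitution the codon is GAU → Asp.
His ≠ Asp, so this is a missense mutation.

missense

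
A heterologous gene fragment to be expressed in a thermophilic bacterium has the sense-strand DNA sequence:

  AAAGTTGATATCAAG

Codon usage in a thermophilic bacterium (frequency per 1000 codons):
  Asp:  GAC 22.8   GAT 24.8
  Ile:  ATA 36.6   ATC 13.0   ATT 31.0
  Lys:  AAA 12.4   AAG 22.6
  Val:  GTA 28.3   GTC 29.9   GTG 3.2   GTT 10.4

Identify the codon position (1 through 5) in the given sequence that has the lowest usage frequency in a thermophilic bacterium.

Codon 1 AAA (Lys): 12.4 per 1000.
Codon 2 GTT (Val): 10.4 per 1000.
Codon 3 GAT (Asp): 24.8 per 1000.
Codon 4 ATC (Ile): 13.0 per 1000.
Codon 5 AAG (Lys): 22.6 per 1000.
Lowest frequency is 10.4 at codon 2.

2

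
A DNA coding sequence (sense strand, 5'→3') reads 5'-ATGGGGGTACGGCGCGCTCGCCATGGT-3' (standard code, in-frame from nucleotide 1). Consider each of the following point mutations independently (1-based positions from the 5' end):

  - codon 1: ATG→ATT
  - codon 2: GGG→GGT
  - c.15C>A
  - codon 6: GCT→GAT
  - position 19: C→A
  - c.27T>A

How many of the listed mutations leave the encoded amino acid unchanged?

3

Codon 1: ATG (Met) → ATT (Ile) — missense.
Codon 2: GGG (Gly) → GGT (Gly) — synonymous.
Codon 5: CGC (Arg) → CGA (Arg) — synonymous.
Codon 6: GCT (Ala) → GAT (Asp) — missense.
Codon 7: CGC (Arg) → AGC (Ser) — missense.
Codon 9: GGT (Gly) → GGA (Gly) — synonymous.
Synonymous: 3 of 6.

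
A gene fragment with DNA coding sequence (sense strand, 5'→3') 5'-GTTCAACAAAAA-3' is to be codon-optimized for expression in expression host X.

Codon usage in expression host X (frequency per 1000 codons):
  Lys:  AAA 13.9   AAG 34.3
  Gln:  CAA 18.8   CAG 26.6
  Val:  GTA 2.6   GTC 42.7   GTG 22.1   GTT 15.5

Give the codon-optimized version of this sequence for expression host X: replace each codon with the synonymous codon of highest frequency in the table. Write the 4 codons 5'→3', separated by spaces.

Codon 1 (Val): best is GTC at 42.7.
Codon 2 (Gln): best is CAG at 26.6.
Codon 3 (Gln): best is CAG at 26.6.
Codon 4 (Lys): best is AAG at 34.3.

GTC CAG CAG AAG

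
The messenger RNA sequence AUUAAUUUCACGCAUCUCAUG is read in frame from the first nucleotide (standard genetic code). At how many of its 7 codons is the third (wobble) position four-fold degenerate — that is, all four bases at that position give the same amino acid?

2

Codon 1 AUU (Ile): third position 3-fold.
Codon 2 AAU (Asn): third position 2-fold.
Codon 3 UUC (Phe): third position 2-fold.
Codon 4 ACG (Thr): third position 4-fold.
Codon 5 CAU (His): third position 2-fold.
Codon 6 CUC (Leu): third position 4-fold.
Codon 7 AUG (Met): third position 1-fold.
Four-fold degenerate third positions: 2.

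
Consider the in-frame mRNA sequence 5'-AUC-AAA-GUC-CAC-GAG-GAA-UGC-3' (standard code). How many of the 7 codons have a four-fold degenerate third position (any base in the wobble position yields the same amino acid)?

1

Codon 1 AUC (Ile): third position 3-fold.
Codon 2 AAA (Lys): third position 2-fold.
Codon 3 GUC (Val): third position 4-fold.
Codon 4 CAC (His): third position 2-fold.
Codon 5 GAG (Glu): third position 2-fold.
Codon 6 GAA (Glu): third position 2-fold.
Codon 7 UGC (Cys): third position 2-fold.
Four-fold degenerate third positions: 1.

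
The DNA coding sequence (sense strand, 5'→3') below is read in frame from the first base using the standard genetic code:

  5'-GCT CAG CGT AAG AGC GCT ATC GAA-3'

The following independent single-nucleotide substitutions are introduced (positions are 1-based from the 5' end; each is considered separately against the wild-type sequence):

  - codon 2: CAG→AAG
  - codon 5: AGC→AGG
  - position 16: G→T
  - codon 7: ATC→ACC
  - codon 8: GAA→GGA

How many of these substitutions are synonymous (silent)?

Codon 2: CAG (Gln) → AAG (Lys) — missense.
Codon 5: AGC (Ser) → AGG (Arg) — missense.
Codon 6: GCT (Ala) → TCT (Ser) — missense.
Codon 7: ATC (Ile) → ACC (Thr) — missense.
Codon 8: GAA (Glu) → GGA (Gly) — missense.
Synonymous: 0 of 5.

0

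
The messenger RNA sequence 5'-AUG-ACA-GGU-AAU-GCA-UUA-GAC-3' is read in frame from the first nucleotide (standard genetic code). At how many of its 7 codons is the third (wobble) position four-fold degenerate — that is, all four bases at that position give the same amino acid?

3

Codon 1 AUG (Met): third position 1-fold.
Codon 2 ACA (Thr): third position 4-fold.
Codon 3 GGU (Gly): third position 4-fold.
Codon 4 AAU (Asn): third position 2-fold.
Codon 5 GCA (Ala): third position 4-fold.
Codon 6 UUA (Leu): third position 2-fold.
Codon 7 GAC (Asp): third position 2-fold.
Four-fold degenerate third positions: 3.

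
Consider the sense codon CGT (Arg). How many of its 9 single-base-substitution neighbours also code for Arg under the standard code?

Position 1: none → 0 synonymous.
Position 2: none → 0 synonymous.
Position 3: CGC, CGA, CGG → 3 synonymous.
Total: 0 + 0 + 3 = 3.

3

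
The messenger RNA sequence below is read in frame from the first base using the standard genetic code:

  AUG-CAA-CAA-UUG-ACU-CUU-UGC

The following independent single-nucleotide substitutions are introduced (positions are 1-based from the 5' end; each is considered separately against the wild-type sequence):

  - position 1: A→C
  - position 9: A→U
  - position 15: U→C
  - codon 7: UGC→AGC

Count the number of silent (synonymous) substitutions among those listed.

1

Codon 1: AUG (Met) → CUG (Leu) — missense.
Codon 3: CAA (Gln) → CAU (His) — missense.
Codon 5: ACU (Thr) → ACC (Thr) — synonymous.
Codon 7: UGC (Cys) → AGC (Ser) — missense.
Synonymous: 1 of 4.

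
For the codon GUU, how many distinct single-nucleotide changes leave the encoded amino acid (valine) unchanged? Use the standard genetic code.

Position 1: none → 0 synonymous.
Position 2: none → 0 synonymous.
Position 3: GUC, GUA, GUG → 3 synonymous.
Total: 0 + 0 + 3 = 3.

3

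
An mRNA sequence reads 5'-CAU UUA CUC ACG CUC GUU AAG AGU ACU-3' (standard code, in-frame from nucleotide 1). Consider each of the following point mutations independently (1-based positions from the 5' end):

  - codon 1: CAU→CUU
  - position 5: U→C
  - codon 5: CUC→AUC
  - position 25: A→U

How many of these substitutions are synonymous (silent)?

0

Codon 1: CAU (His) → CUU (Leu) — missense.
Codon 2: UUA (Leu) → UCA (Ser) — missense.
Codon 5: CUC (Leu) → AUC (Ile) — missense.
Codon 9: ACU (Thr) → UCU (Ser) — missense.
Synonymous: 0 of 4.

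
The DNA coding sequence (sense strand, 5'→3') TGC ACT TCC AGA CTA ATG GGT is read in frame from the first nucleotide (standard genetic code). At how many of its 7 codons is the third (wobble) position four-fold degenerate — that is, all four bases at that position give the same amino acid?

Codon 1 TGC (Cys): third position 2-fold.
Codon 2 ACT (Thr): third position 4-fold.
Codon 3 TCC (Ser): third position 4-fold.
Codon 4 AGA (Arg): third position 2-fold.
Codon 5 CTA (Leu): third position 4-fold.
Codon 6 ATG (Met): third position 1-fold.
Codon 7 GGT (Gly): third position 4-fold.
Four-fold degenerate third positions: 4.

4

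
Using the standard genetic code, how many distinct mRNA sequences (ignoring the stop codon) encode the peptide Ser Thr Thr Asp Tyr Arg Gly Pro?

Ser: 6 codons.
Thr: 4 codons.
Thr: 4 codons.
Asp: 2 codons.
Tyr: 2 codons.
Arg: 6 codons.
Gly: 4 codons.
Pro: 4 codons.
6 × 4 × 4 × 2 × 2 × 6 × 4 × 4 = 36864.

36864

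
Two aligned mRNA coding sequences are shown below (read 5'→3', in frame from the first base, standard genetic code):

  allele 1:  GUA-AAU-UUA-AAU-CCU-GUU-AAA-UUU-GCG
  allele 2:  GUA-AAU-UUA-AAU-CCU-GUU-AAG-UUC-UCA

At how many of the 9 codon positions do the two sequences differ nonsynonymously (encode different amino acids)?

Codon 1: GUA Val / GUA Val — identical.
Codon 2: AAU Asn / AAU Asn — identical.
Codon 3: UUA Leu / UUA Leu — identical.
Codon 4: AAU Asn / AAU Asn — identical.
Codon 5: CCU Pro / CCU Pro — identical.
Codon 6: GUU Val / GUU Val — identical.
Codon 7: AAA Lys / AAG Lys — synonymous.
Codon 8: UUU Phe / UUC Phe — synonymous.
Codon 9: GCG Ala / UCA Ser — nonsynonymous.
Nonsynonymous differences: 1.

1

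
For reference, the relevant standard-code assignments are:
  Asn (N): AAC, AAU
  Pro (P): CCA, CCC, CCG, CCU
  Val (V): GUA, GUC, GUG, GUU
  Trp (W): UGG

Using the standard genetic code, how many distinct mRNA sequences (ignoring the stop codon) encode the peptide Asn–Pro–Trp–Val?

32

Asn: 2 codons.
Pro: 4 codons.
Trp: 1 codon.
Val: 4 codons.
2 × 4 × 1 × 4 = 32.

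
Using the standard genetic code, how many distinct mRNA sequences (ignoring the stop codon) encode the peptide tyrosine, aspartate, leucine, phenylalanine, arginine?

Tyr: 2 codons.
Asp: 2 codons.
Leu: 6 codons.
Phe: 2 codons.
Arg: 6 codons.
2 × 2 × 6 × 2 × 6 = 288.

288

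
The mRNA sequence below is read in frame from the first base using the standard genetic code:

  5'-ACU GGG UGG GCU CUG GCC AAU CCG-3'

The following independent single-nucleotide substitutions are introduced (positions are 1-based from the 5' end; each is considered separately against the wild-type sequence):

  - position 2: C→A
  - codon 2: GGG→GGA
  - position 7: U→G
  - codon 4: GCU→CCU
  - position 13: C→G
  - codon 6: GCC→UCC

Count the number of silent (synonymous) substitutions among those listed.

Codon 1: ACU (Thr) → AAU (Asn) — missense.
Codon 2: GGG (Gly) → GGA (Gly) — synonymous.
Codon 3: UGG (Trp) → GGG (Gly) — missense.
Codon 4: GCU (Ala) → CCU (Pro) — missense.
Codon 5: CUG (Leu) → GUG (Val) — missense.
Codon 6: GCC (Ala) → UCC (Ser) — missense.
Synonymous: 1 of 6.

1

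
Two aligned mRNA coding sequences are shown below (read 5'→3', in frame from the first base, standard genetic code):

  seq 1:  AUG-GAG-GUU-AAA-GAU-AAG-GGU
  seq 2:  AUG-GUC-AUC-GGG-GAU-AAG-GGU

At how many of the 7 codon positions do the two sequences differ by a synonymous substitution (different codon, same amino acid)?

0

Codon 1: AUG Met / AUG Met — identical.
Codon 2: GAG Glu / GUC Val — nonsynonymous.
Codon 3: GUU Val / AUC Ile — nonsynonymous.
Codon 4: AAA Lys / GGG Gly — nonsynonymous.
Codon 5: GAU Asp / GAU Asp — identical.
Codon 6: AAG Lys / AAG Lys — identical.
Codon 7: GGU Gly / GGU Gly — identical.
Synonymous differences: 0.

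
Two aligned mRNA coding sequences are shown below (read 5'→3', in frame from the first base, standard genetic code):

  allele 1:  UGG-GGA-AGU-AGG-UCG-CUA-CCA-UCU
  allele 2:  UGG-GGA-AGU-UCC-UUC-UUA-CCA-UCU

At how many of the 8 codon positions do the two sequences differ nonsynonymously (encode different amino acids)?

Codon 1: UGG Trp / UGG Trp — identical.
Codon 2: GGA Gly / GGA Gly — identical.
Codon 3: AGU Ser / AGU Ser — identical.
Codon 4: AGG Arg / UCC Ser — nonsynonymous.
Codon 5: UCG Ser / UUC Phe — nonsynonymous.
Codon 6: CUA Leu / UUA Leu — synonymous.
Codon 7: CCA Pro / CCA Pro — identical.
Codon 8: UCU Ser / UCU Ser — identical.
Nonsynonymous differences: 2.

2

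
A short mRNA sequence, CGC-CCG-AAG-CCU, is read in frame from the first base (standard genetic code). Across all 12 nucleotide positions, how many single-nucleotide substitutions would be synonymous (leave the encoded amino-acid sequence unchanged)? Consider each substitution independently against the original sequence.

10

Codon 1 (CGC, Arg): 3 synonymous substitutions.
Codon 2 (CCG, Pro): 3 synonymous substitutions.
Codon 3 (AAG, Lys): 1 synonymous substitution.
Codon 4 (CCU, Pro): 3 synonymous substitutions.
Total: 3 + 3 + 1 + 3 = 10.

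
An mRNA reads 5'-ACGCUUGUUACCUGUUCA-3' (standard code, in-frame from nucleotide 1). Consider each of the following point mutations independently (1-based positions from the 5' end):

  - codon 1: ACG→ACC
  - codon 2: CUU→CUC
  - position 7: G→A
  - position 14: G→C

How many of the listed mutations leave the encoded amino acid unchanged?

2

Codon 1: ACG (Thr) → ACC (Thr) — synonymous.
Codon 2: CUU (Leu) → CUC (Leu) — synonymous.
Codon 3: GUU (Val) → AUU (Ile) — missense.
Codon 5: UGU (Cys) → UCU (Ser) — missense.
Synonymous: 2 of 4.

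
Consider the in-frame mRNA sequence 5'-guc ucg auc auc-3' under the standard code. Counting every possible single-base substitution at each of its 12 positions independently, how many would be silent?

Codon 1 (GUC, Val): 3 synonymous substitutions.
Codon 2 (UCG, Ser): 3 synonymous substitutions.
Codon 3 (AUC, Ile): 2 synonymous substitutions.
Codon 4 (AUC, Ile): 2 synonymous substitutions.
Total: 3 + 3 + 2 + 2 = 10.

10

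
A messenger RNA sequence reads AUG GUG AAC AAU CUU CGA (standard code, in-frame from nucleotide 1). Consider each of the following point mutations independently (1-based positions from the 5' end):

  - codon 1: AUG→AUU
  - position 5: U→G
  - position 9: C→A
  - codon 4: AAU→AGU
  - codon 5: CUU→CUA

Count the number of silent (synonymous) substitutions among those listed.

Codon 1: AUG (Met) → AUU (Ile) — missense.
Codon 2: GUG (Val) → GGG (Gly) — missense.
Codon 3: AAC (Asn) → AAA (Lys) — missense.
Codon 4: AAU (Asn) → AGU (Ser) — missense.
Codon 5: CUU (Leu) → CUA (Leu) — synonymous.
Synonymous: 1 of 5.

1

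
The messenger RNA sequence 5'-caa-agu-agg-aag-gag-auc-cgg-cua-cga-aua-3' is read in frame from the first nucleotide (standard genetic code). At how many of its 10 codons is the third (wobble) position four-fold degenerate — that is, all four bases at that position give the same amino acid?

3

Codon 1 CAA (Gln): third position 2-fold.
Codon 2 AGU (Ser): third position 2-fold.
Codon 3 AGG (Arg): third position 2-fold.
Codon 4 AAG (Lys): third position 2-fold.
Codon 5 GAG (Glu): third position 2-fold.
Codon 6 AUC (Ile): third position 3-fold.
Codon 7 CGG (Arg): third position 4-fold.
Codon 8 CUA (Leu): third position 4-fold.
Codon 9 CGA (Arg): third position 4-fold.
Codon 10 AUA (Ile): third position 3-fold.
Four-fold degenerate third positions: 3.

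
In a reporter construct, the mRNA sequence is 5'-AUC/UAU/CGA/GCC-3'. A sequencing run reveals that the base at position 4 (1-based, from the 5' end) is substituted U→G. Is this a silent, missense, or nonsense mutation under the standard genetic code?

Position 4 falls in codon 2: UAU → Tyr.
After the substitution the codon is GAU → Asp.
Tyr ≠ Asp, so this is a missense mutation.

missense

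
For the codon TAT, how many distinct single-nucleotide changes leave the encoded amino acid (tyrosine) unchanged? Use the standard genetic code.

Position 1: none → 0 synonymous.
Position 2: none → 0 synonymous.
Position 3: TAC → 1 synonymous.
Total: 0 + 0 + 1 = 1.

1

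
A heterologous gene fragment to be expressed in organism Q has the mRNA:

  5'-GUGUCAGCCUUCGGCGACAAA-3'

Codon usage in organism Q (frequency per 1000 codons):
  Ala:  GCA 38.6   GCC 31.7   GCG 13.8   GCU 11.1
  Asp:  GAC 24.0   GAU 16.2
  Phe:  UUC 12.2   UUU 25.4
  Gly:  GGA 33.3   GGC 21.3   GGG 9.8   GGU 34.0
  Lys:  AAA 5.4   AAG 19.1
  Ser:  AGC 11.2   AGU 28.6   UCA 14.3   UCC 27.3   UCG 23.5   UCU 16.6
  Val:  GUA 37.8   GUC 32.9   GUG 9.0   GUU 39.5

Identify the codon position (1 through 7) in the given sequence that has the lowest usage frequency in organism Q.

Codon 1 GUG (Val): 9.0 per 1000.
Codon 2 UCA (Ser): 14.3 per 1000.
Codon 3 GCC (Ala): 31.7 per 1000.
Codon 4 UUC (Phe): 12.2 per 1000.
Codon 5 GGC (Gly): 21.3 per 1000.
Codon 6 GAC (Asp): 24.0 per 1000.
Codon 7 AAA (Lys): 5.4 per 1000.
Lowest frequency is 5.4 at codon 7.

7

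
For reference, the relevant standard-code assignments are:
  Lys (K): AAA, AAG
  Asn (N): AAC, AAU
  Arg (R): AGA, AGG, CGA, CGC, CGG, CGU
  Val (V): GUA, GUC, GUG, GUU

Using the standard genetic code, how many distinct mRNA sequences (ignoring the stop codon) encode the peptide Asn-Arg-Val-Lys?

Asn: 2 codons.
Arg: 6 codons.
Val: 4 codons.
Lys: 2 codons.
2 × 6 × 4 × 2 = 96.

96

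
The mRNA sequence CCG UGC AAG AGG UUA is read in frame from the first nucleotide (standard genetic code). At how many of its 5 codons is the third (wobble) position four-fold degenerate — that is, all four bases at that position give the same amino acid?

1

Codon 1 CCG (Pro): third position 4-fold.
Codon 2 UGC (Cys): third position 2-fold.
Codon 3 AAG (Lys): third position 2-fold.
Codon 4 AGG (Arg): third position 2-fold.
Codon 5 UUA (Leu): third position 2-fold.
Four-fold degenerate third positions: 1.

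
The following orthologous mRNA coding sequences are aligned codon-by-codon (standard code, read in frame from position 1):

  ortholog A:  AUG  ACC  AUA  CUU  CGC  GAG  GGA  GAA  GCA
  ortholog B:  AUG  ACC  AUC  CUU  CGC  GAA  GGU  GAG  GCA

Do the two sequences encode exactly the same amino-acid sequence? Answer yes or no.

yes

Codon 1: AUG Met / AUG Met — identical.
Codon 2: ACC Thr / ACC Thr — identical.
Codon 3: AUA Ile / AUC Ile — synonymous.
Codon 4: CUU Leu / CUU Leu — identical.
Codon 5: CGC Arg / CGC Arg — identical.
Codon 6: GAG Glu / GAA Glu — synonymous.
Codon 7: GGA Gly / GGU Gly — synonymous.
Codon 8: GAA Glu / GAG Glu — synonymous.
Codon 9: GCA Ala / GCA Ala — identical.
Nonsynonymous differences: 0 → same protein.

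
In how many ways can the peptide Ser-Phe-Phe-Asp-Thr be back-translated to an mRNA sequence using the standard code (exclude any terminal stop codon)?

192

Ser: 6 codons.
Phe: 2 codons.
Phe: 2 codons.
Asp: 2 codons.
Thr: 4 codons.
6 × 2 × 2 × 2 × 4 = 192.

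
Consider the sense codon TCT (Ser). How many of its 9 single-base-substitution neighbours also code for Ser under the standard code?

Position 1: none → 0 synonymous.
Position 2: none → 0 synonymous.
Position 3: TCC, TCA, TCG → 3 synonymous.
Total: 0 + 0 + 3 = 3.

3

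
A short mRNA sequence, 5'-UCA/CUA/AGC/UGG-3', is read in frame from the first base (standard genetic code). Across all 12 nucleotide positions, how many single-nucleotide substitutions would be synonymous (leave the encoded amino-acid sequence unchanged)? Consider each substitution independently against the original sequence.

8

Codon 1 (UCA, Ser): 3 synonymous substitutions.
Codon 2 (CUA, Leu): 4 synonymous substitutions.
Codon 3 (AGC, Ser): 1 synonymous substitution.
Codon 4 (UGG, Trp): 0 synonymous substitutions.
Total: 3 + 4 + 1 + 0 = 8.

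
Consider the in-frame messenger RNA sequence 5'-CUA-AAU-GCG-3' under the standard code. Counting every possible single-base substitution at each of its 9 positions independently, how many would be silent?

8

Codon 1 (CUA, Leu): 4 synonymous substitutions.
Codon 2 (AAU, Asn): 1 synonymous substitution.
Codon 3 (GCG, Ala): 3 synonymous substitutions.
Total: 4 + 1 + 3 = 8.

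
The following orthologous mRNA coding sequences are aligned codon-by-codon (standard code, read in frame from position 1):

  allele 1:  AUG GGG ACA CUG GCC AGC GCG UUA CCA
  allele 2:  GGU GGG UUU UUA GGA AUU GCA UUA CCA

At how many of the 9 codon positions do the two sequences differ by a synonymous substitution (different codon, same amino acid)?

2

Codon 1: AUG Met / GGU Gly — nonsynonymous.
Codon 2: GGG Gly / GGG Gly — identical.
Codon 3: ACA Thr / UUU Phe — nonsynonymous.
Codon 4: CUG Leu / UUA Leu — synonymous.
Codon 5: GCC Ala / GGA Gly — nonsynonymous.
Codon 6: AGC Ser / AUU Ile — nonsynonymous.
Codon 7: GCG Ala / GCA Ala — synonymous.
Codon 8: UUA Leu / UUA Leu — identical.
Codon 9: CCA Pro / CCA Pro — identical.
Synonymous differences: 2.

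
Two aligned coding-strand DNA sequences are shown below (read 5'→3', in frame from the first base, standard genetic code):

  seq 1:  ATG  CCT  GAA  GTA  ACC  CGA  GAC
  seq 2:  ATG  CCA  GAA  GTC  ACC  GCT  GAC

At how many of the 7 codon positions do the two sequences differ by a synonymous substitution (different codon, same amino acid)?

2

Codon 1: ATG Met / ATG Met — identical.
Codon 2: CCT Pro / CCA Pro — synonymous.
Codon 3: GAA Glu / GAA Glu — identical.
Codon 4: GTA Val / GTC Val — synonymous.
Codon 5: ACC Thr / ACC Thr — identical.
Codon 6: CGA Arg / GCT Ala — nonsynonymous.
Codon 7: GAC Asp / GAC Asp — identical.
Synonymous differences: 2.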